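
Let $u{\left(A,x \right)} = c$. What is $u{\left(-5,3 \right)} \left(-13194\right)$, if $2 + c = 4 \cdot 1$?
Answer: $-26388$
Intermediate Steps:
$c = 2$ ($c = -2 + 4 \cdot 1 = -2 + 4 = 2$)
$u{\left(A,x \right)} = 2$
$u{\left(-5,3 \right)} \left(-13194\right) = 2 \left(-13194\right) = -26388$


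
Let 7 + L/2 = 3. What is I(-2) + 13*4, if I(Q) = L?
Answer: 44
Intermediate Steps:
L = -8 (L = -14 + 2*3 = -14 + 6 = -8)
I(Q) = -8
I(-2) + 13*4 = -8 + 13*4 = -8 + 52 = 44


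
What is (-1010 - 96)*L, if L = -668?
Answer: 738808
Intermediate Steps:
(-1010 - 96)*L = (-1010 - 96)*(-668) = -1106*(-668) = 738808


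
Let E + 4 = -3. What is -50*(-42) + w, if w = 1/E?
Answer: 14699/7 ≈ 2099.9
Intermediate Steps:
E = -7 (E = -4 - 3 = -7)
w = -⅐ (w = 1/(-7) = -⅐ ≈ -0.14286)
-50*(-42) + w = -50*(-42) - ⅐ = 2100 - ⅐ = 14699/7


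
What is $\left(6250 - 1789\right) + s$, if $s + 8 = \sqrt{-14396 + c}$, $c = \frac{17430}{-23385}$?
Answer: $4453 + \frac{i \sqrt{34991016034}}{1559} \approx 4453.0 + 119.99 i$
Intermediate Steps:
$c = - \frac{1162}{1559}$ ($c = 17430 \left(- \frac{1}{23385}\right) = - \frac{1162}{1559} \approx -0.74535$)
$s = -8 + \frac{i \sqrt{34991016034}}{1559}$ ($s = -8 + \sqrt{-14396 - \frac{1162}{1559}} = -8 + \sqrt{- \frac{22444526}{1559}} = -8 + \frac{i \sqrt{34991016034}}{1559} \approx -8.0 + 119.99 i$)
$\left(6250 - 1789\right) + s = \left(6250 - 1789\right) - \left(8 - \frac{i \sqrt{34991016034}}{1559}\right) = 4461 - \left(8 - \frac{i \sqrt{34991016034}}{1559}\right) = 4453 + \frac{i \sqrt{34991016034}}{1559}$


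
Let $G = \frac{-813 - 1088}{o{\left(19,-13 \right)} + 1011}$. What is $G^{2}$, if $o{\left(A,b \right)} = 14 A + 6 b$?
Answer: $\frac{3613801}{1437601} \approx 2.5138$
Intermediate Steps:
$o{\left(A,b \right)} = 6 b + 14 A$
$G = - \frac{1901}{1199}$ ($G = \frac{-813 - 1088}{\left(6 \left(-13\right) + 14 \cdot 19\right) + 1011} = - \frac{1901}{\left(-78 + 266\right) + 1011} = - \frac{1901}{188 + 1011} = - \frac{1901}{1199} \approx -1.5855$)
$G^{2} = \left(- \frac{1901}{1199}\right)^{2} = \frac{3613801}{1437601}$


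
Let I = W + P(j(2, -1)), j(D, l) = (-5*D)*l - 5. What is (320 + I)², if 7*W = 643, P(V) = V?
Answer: 8514724/49 ≈ 1.7377e+5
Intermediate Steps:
j(D, l) = -5 - 5*D*l (j(D, l) = -5*D*l - 5 = -5 - 5*D*l)
W = 643/7 (W = (⅐)*643 = 643/7 ≈ 91.857)
I = 678/7 (I = 643/7 + (-5 - 5*2*(-1)) = 643/7 + (-5 + 10) = 643/7 + 5 = 678/7 ≈ 96.857)
(320 + I)² = (320 + 678/7)² = (2918/7)² = 8514724/49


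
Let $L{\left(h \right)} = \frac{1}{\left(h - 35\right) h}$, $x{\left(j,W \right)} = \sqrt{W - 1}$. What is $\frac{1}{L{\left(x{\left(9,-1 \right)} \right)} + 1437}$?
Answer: $\frac{3526396}{5067428179} - \frac{35 i \sqrt{2}}{5067428179} \approx 0.00069589 - 9.7678 \cdot 10^{-9} i$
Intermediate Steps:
$x{\left(j,W \right)} = \sqrt{-1 + W}$
$L{\left(h \right)} = \frac{1}{h \left(-35 + h\right)}$ ($L{\left(h \right)} = \frac{1}{\left(-35 + h\right) h} = \frac{1}{h \left(-35 + h\right)}$)
$\frac{1}{L{\left(x{\left(9,-1 \right)} \right)} + 1437} = \frac{1}{\frac{1}{\sqrt{-1 - 1} \left(-35 + \sqrt{-1 - 1}\right)} + 1437} = \frac{1}{\frac{1}{\sqrt{-2} \left(-35 + \sqrt{-2}\right)} + 1437} = \frac{1}{\frac{1}{i \sqrt{2} \left(-35 + i \sqrt{2}\right)} + 1437} = \frac{1}{\frac{\left(- \frac{1}{2}\right) i \sqrt{2}}{-35 + i \sqrt{2}} + 1437} = \frac{1}{- \frac{i \sqrt{2}}{2 \left(-35 + i \sqrt{2}\right)} + 1437} = \frac{1}{1437 - \frac{i \sqrt{2}}{2 \left(-35 + i \sqrt{2}\right)}}$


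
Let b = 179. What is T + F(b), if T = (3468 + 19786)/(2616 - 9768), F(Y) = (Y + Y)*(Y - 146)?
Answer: 42235237/3576 ≈ 11811.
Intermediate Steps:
F(Y) = 2*Y*(-146 + Y) (F(Y) = (2*Y)*(-146 + Y) = 2*Y*(-146 + Y))
T = -11627/3576 (T = 23254/(-7152) = 23254*(-1/7152) = -11627/3576 ≈ -3.2514)
T + F(b) = -11627/3576 + 2*179*(-146 + 179) = -11627/3576 + 2*179*33 = -11627/3576 + 11814 = 42235237/3576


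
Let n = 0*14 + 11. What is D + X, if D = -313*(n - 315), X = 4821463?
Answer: 4916615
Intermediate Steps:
n = 11 (n = 0 + 11 = 11)
D = 95152 (D = -313*(11 - 315) = -313*(-304) = 95152)
D + X = 95152 + 4821463 = 4916615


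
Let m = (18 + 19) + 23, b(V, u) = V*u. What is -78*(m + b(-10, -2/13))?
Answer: -4800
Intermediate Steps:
m = 60 (m = 37 + 23 = 60)
-78*(m + b(-10, -2/13)) = -78*(60 - (-20)/13) = -78*(60 - 10*(-2/13)) = -78*(60 + 20/13) = -78*800/13 = -4800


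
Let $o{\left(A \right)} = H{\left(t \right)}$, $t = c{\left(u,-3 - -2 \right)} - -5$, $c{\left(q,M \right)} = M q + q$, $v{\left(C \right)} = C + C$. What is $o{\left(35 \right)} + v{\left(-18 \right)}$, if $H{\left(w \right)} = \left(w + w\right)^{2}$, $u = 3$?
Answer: $64$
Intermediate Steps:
$v{\left(C \right)} = 2 C$
$c{\left(q,M \right)} = q + M q$
$t = 5$ ($t = 3 \left(1 - 1\right) - -5 = 3 \left(1 + \left(-3 + 2\right)\right) + 5 = 3 \left(1 - 1\right) + 5 = 3 \cdot 0 + 5 = 0 + 5 = 5$)
$H{\left(w \right)} = 4 w^{2}$ ($H{\left(w \right)} = \left(2 w\right)^{2} = 4 w^{2}$)
$o{\left(A \right)} = 100$ ($o{\left(A \right)} = 4 \cdot 5^{2} = 4 \cdot 25 = 100$)
$o{\left(35 \right)} + v{\left(-18 \right)} = 100 + 2 \left(-18\right) = 100 - 36 = 64$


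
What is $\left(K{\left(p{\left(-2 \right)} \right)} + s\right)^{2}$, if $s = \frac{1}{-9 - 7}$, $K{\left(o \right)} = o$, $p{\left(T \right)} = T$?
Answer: $\frac{1089}{256} \approx 4.2539$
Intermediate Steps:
$s = - \frac{1}{16}$ ($s = \frac{1}{-16} = - \frac{1}{16} \approx -0.0625$)
$\left(K{\left(p{\left(-2 \right)} \right)} + s\right)^{2} = \left(-2 - \frac{1}{16}\right)^{2} = \left(- \frac{33}{16}\right)^{2} = \frac{1089}{256}$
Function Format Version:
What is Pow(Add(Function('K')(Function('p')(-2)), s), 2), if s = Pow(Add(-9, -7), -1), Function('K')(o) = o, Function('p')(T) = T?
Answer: Rational(1089, 256) ≈ 4.2539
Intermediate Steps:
s = Rational(-1, 16) (s = Pow(-16, -1) = Rational(-1, 16) ≈ -0.062500)
Pow(Add(Function('K')(Function('p')(-2)), s), 2) = Pow(Add(-2, Rational(-1, 16)), 2) = Pow(Rational(-33, 16), 2) = Rational(1089, 256)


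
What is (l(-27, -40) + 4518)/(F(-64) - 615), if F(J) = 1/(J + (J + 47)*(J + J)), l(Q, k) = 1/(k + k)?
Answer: -47709948/6494395 ≈ -7.3463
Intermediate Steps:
l(Q, k) = 1/(2*k)
F(J) = 1/(J + 2*J*(47 + J)) (F(J) = 1/(J + (47 + J)*(2*J)) = 1/(J + 2*J*(47 + J)))
(l(-27, -40) + 4518)/(F(-64) - 615) = ((½)/(-40) + 4518)/(1/((-64)*(95 + 2*(-64))) - 615) = ((½)*(-1/40) + 4518)/(-1/(64*(95 - 128)) - 615) = (-1/80 + 4518)/(-1/64/(-33) - 615) = 361439/(80*(-1/64*(-1/33) - 615)) = 361439/(80*(1/2112 - 615)) = 361439/(80*(-1298879/2112)) = (361439/80)*(-2112/1298879) = -47709948/6494395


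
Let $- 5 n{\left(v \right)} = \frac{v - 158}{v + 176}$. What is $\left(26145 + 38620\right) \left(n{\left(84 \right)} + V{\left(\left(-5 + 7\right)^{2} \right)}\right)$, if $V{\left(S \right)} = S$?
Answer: $\frac{34157061}{130} \approx 2.6275 \cdot 10^{5}$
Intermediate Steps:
$n{\left(v \right)} = - \frac{-158 + v}{5 \left(176 + v\right)}$ ($n{\left(v \right)} = - \frac{\left(v - 158\right) \frac{1}{v + 176}}{5} = - \frac{\left(-158 + v\right) \frac{1}{176 + v}}{5} = - \frac{\frac{1}{176 + v} \left(-158 + v\right)}{5} = - \frac{-158 + v}{5 \left(176 + v\right)}$)
$\left(26145 + 38620\right) \left(n{\left(84 \right)} + V{\left(\left(-5 + 7\right)^{2} \right)}\right) = \left(26145 + 38620\right) \left(\frac{158 - 84}{5 \left(176 + 84\right)} + \left(-5 + 7\right)^{2}\right) = 64765 \left(\frac{158 - 84}{5 \cdot 260} + 2^{2}\right) = 64765 \left(\frac{1}{5} \cdot \frac{1}{260} \cdot 74 + 4\right) = 64765 \left(\frac{37}{650} + 4\right) = 64765 \cdot \frac{2637}{650} = \frac{34157061}{130}$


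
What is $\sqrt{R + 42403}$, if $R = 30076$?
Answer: $11 \sqrt{599} \approx 269.22$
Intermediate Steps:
$\sqrt{R + 42403} = \sqrt{30076 + 42403} = \sqrt{72479} = 11 \sqrt{599}$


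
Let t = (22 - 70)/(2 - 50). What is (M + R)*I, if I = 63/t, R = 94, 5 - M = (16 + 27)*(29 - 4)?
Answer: -61488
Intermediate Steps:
t = 1 (t = -48/(-48) = -48*(-1/48) = 1)
M = -1070 (M = 5 - (16 + 27)*(29 - 4) = 5 - 43*25 = 5 - 1*1075 = 5 - 1075 = -1070)
I = 63 (I = 63/1 = 63*1 = 63)
(M + R)*I = (-1070 + 94)*63 = -976*63 = -61488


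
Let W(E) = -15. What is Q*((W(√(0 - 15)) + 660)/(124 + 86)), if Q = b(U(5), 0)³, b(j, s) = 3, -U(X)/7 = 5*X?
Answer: 1161/14 ≈ 82.929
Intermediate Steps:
U(X) = -35*X
Q = 27 (Q = 3³ = 27)
Q*((W(√(0 - 15)) + 660)/(124 + 86)) = 27*((-15 + 660)/(124 + 86)) = 27*(645/210) = 27*(645*(1/210)) = 27*(43/14) = 1161/14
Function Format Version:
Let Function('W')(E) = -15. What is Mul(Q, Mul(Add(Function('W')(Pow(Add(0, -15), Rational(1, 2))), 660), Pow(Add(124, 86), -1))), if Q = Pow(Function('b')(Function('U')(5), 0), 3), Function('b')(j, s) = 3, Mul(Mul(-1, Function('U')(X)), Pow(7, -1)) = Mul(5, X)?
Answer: Rational(1161, 14) ≈ 82.929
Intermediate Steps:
Function('U')(X) = Mul(-35, X) (Function('U')(X) = Mul(-7, Mul(5, X)) = Mul(-35, X))
Q = 27 (Q = Pow(3, 3) = 27)
Mul(Q, Mul(Add(Function('W')(Pow(Add(0, -15), Rational(1, 2))), 660), Pow(Add(124, 86), -1))) = Mul(27, Mul(Add(-15, 660), Pow(Add(124, 86), -1))) = Mul(27, Mul(645, Pow(210, -1))) = Mul(27, Mul(645, Rational(1, 210))) = Mul(27, Rational(43, 14)) = Rational(1161, 14)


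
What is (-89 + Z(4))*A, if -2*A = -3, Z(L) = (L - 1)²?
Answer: -120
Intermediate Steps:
Z(L) = (-1 + L)²
A = 3/2 (A = -½*(-3) = 3/2 ≈ 1.5000)
(-89 + Z(4))*A = (-89 + (-1 + 4)²)*(3/2) = (-89 + 3²)*(3/2) = (-89 + 9)*(3/2) = -80*3/2 = -120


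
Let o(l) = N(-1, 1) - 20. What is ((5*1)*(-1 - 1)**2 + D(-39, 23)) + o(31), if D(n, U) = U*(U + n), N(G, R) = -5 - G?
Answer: -372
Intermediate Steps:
o(l) = -24 (o(l) = (-5 - 1*(-1)) - 20 = (-5 + 1) - 20 = -4 - 20 = -24)
((5*1)*(-1 - 1)**2 + D(-39, 23)) + o(31) = ((5*1)*(-1 - 1)**2 + 23*(23 - 39)) - 24 = (5*(-2)**2 + 23*(-16)) - 24 = (5*4 - 368) - 24 = (20 - 368) - 24 = -348 - 24 = -372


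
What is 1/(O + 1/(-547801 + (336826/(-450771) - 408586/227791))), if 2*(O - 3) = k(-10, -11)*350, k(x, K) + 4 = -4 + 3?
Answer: -56249331390683833/49049417075357879237 ≈ -0.0011468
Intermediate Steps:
k(x, K) = -5 (k(x, K) = -4 + (-4 + 3) = -4 - 1 = -5)
O = -872 (O = 3 + (-5*350)/2 = 3 + (½)*(-1750) = 3 - 875 = -872)
1/(O + 1/(-547801 + (336826/(-450771) - 408586/227791))) = 1/(-872 + 1/(-547801 + (336826/(-450771) - 408586/227791))) = 1/(-872 + 1/(-547801 + (336826*(-1/450771) - 408586*1/227791))) = 1/(-872 + 1/(-547801 + (-336826/450771 - 408586/227791))) = 1/(-872 + 1/(-547801 - 260904651172/102681576861)) = 1/(-872 + 1/(-56249331390683833/102681576861)) = 1/(-872 - 102681576861/56249331390683833) = 1/(-49049417075357879237/56249331390683833) = -56249331390683833/49049417075357879237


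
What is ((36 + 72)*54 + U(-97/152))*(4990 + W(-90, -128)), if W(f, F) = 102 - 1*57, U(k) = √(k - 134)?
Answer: 29364120 + 265*I*√777670/4 ≈ 2.9364e+7 + 58423.0*I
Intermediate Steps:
U(k) = √(-134 + k)
W(f, F) = 45 (W(f, F) = 102 - 57 = 45)
((36 + 72)*54 + U(-97/152))*(4990 + W(-90, -128)) = ((36 + 72)*54 + √(-134 - 97/152))*(4990 + 45) = (108*54 + √(-134 - 97*1/152))*5035 = (5832 + √(-134 - 97/152))*5035 = (5832 + √(-20465/152))*5035 = (5832 + I*√777670/76)*5035 = 29364120 + 265*I*√777670/4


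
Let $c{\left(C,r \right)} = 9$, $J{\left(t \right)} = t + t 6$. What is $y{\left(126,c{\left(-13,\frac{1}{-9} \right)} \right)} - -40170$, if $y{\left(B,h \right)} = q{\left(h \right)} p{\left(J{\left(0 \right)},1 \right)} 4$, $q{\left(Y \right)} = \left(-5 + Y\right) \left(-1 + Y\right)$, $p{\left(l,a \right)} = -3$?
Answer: $39786$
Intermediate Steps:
$J{\left(t \right)} = 7 t$ ($J{\left(t \right)} = t + 6 t = 7 t$)
$q{\left(Y \right)} = \left(-1 + Y\right) \left(-5 + Y\right)$
$y{\left(B,h \right)} = -60 - 12 h^{2} + 72 h$ ($y{\left(B,h \right)} = \left(5 + h^{2} - 6 h\right) \left(-3\right) 4 = \left(-15 - 3 h^{2} + 18 h\right) 4 = -60 - 12 h^{2} + 72 h$)
$y{\left(126,c{\left(-13,\frac{1}{-9} \right)} \right)} - -40170 = \left(-60 - 12 \cdot 9^{2} + 72 \cdot 9\right) - -40170 = \left(-60 - 972 + 648\right) + 40170 = -384 + 40170 = 39786$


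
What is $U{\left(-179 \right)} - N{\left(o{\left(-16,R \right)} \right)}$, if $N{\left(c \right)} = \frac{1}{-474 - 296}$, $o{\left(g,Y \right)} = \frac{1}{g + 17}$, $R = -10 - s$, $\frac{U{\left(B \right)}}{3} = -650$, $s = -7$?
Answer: $- \frac{1501499}{770} \approx -1950.0$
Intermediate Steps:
$U{\left(B \right)} = -1950$ ($U{\left(B \right)} = 3 \left(-650\right) = -1950$)
$R = -3$ ($R = -10 - -7 = -10 + 7 = -3$)
$o{\left(g,Y \right)} = \frac{1}{17 + g}$
$N{\left(c \right)} = - \frac{1}{770}$ ($N{\left(c \right)} = \frac{1}{-770} = - \frac{1}{770}$)
$U{\left(-179 \right)} - N{\left(o{\left(-16,R \right)} \right)} = -1950 - - \frac{1}{770} = -1950 + \frac{1}{770} = - \frac{1501499}{770}$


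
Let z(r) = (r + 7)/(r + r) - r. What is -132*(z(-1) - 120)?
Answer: 16104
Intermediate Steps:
z(r) = -r + (7 + r)/(2*r) (z(r) = (7 + r)/((2*r)) - r = (7 + r)*(1/(2*r)) - r = (7 + r)/(2*r) - r = -r + (7 + r)/(2*r))
-132*(z(-1) - 120) = -132*((1/2 - 1*(-1) + (7/2)/(-1)) - 120) = -132*((1/2 + 1 + (7/2)*(-1)) - 120) = -132*((1/2 + 1 - 7/2) - 120) = -132*(-2 - 120) = -132*(-122) = 16104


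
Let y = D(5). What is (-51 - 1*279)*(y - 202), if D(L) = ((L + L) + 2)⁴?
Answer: -6776220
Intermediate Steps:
D(L) = (2 + 2*L)⁴ (D(L) = (2*L + 2)⁴ = (2 + 2*L)⁴)
y = 20736 (y = 16*(1 + 5)⁴ = 16*6⁴ = 16*1296 = 20736)
(-51 - 1*279)*(y - 202) = (-51 - 1*279)*(20736 - 202) = (-51 - 279)*20534 = -330*20534 = -6776220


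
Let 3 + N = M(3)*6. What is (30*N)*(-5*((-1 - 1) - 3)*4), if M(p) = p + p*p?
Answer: 207000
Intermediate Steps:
M(p) = p + p**2
N = 69 (N = -3 + (3*(1 + 3))*6 = -3 + (3*4)*6 = -3 + 12*6 = -3 + 72 = 69)
(30*N)*(-5*((-1 - 1) - 3)*4) = (30*69)*(-5*((-1 - 1) - 3)*4) = 2070*(-5*(-2 - 3)*4) = 2070*(-5*(-5)*4) = 2070*(25*4) = 2070*100 = 207000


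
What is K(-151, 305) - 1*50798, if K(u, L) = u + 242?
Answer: -50707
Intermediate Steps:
K(u, L) = 242 + u
K(-151, 305) - 1*50798 = (242 - 151) - 1*50798 = 91 - 50798 = -50707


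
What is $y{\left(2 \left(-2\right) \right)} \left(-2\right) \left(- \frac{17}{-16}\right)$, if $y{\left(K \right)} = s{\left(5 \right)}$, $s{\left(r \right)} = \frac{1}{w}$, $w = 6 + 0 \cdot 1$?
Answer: $- \frac{17}{48} \approx -0.35417$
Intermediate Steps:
$w = 6$ ($w = 6 + 0 = 6$)
$s{\left(r \right)} = \frac{1}{6}$
$y{\left(K \right)} = \frac{1}{6}$
$y{\left(2 \left(-2\right) \right)} \left(-2\right) \left(- \frac{17}{-16}\right) = \frac{1}{6} \left(-2\right) \left(- \frac{17}{-16}\right) = - \frac{\left(-17\right) \left(- \frac{1}{16}\right)}{3} = \left(- \frac{1}{3}\right) \frac{17}{16} = - \frac{17}{48}$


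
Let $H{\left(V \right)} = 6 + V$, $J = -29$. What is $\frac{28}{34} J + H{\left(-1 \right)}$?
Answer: $- \frac{321}{17} \approx -18.882$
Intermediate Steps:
$\frac{28}{34} J + H{\left(-1 \right)} = \frac{28}{34} \left(-29\right) + \left(6 - 1\right) = 28 \cdot \frac{1}{34} \left(-29\right) + 5 = \frac{14}{17} \left(-29\right) + 5 = - \frac{406}{17} + 5 = - \frac{321}{17}$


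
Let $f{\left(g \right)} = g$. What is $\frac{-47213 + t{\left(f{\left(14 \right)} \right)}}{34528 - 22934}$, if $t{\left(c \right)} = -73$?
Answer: $- \frac{23643}{5797} \approx -4.0785$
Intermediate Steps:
$\frac{-47213 + t{\left(f{\left(14 \right)} \right)}}{34528 - 22934} = \frac{-47213 - 73}{34528 - 22934} = - \frac{47286}{11594} = \left(-47286\right) \frac{1}{11594} = - \frac{23643}{5797}$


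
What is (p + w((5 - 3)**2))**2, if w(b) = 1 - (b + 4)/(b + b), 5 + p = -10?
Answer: 225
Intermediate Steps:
p = -15 (p = -5 - 10 = -15)
w(b) = 1 - (4 + b)/(2*b)
(p + w((5 - 3)**2))**2 = (-15 + (-4 + (5 - 3)**2)/(2*((5 - 3)**2)))**2 = (-15 + (-4 + 2**2)/(2*(2**2)))**2 = (-15 + (1/2)*(-4 + 4)/4)**2 = (-15 + (1/2)*(1/4)*0)**2 = (-15 + 0)**2 = (-15)**2 = 225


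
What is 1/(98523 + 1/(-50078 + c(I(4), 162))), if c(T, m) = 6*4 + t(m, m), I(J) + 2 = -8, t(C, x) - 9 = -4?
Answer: 50049/4930977626 ≈ 1.0150e-5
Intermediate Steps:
t(C, x) = 5 (t(C, x) = 9 - 4 = 5)
I(J) = -10 (I(J) = -2 - 8 = -10)
c(T, m) = 29 (c(T, m) = 6*4 + 5 = 24 + 5 = 29)
1/(98523 + 1/(-50078 + c(I(4), 162))) = 1/(98523 + 1/(-50078 + 29)) = 1/(98523 + 1/(-50049)) = 1/(98523 - 1/50049) = 1/(4930977626/50049) = 50049/4930977626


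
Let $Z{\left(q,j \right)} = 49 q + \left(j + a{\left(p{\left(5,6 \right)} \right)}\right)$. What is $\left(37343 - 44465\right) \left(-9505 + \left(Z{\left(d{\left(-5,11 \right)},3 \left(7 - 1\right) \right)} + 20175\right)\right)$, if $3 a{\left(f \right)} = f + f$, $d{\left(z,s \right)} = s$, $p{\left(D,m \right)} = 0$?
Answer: $-79958694$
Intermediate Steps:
$a{\left(f \right)} = \frac{2 f}{3}$ ($a{\left(f \right)} = \frac{f + f}{3} = \frac{2 f}{3}$)
$Z{\left(q,j \right)} = j + 49 q$ ($Z{\left(q,j \right)} = 49 q + \left(j + \frac{2}{3} \cdot 0\right) = 49 q + \left(j + 0\right) = 49 q + j = j + 49 q$)
$\left(37343 - 44465\right) \left(-9505 + \left(Z{\left(d{\left(-5,11 \right)},3 \left(7 - 1\right) \right)} + 20175\right)\right) = \left(37343 - 44465\right) \left(-9505 + \left(\left(3 \left(7 - 1\right) + 49 \cdot 11\right) + 20175\right)\right) = - 7122 \left(-9505 + \left(\left(3 \cdot 6 + 539\right) + 20175\right)\right) = - 7122 \left(-9505 + \left(\left(18 + 539\right) + 20175\right)\right) = - 7122 \left(-9505 + \left(557 + 20175\right)\right) = - 7122 \left(-9505 + 20732\right) = \left(-7122\right) 11227 = -79958694$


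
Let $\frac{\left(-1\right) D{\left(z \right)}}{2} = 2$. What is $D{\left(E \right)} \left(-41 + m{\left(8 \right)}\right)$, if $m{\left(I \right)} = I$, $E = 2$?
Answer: $132$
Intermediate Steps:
$D{\left(z \right)} = -4$ ($D{\left(z \right)} = \left(-2\right) 2 = -4$)
$D{\left(E \right)} \left(-41 + m{\left(8 \right)}\right) = - 4 \left(-41 + 8\right) = \left(-4\right) \left(-33\right) = 132$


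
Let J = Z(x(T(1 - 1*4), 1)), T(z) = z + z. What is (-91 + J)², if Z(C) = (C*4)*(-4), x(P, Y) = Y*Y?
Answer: 11449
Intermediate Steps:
T(z) = 2*z
x(P, Y) = Y²
Z(C) = -16*C (Z(C) = (4*C)*(-4) = -16*C)
J = -16 (J = -16*1² = -16*1 = -16)
(-91 + J)² = (-91 - 16)² = (-107)² = 11449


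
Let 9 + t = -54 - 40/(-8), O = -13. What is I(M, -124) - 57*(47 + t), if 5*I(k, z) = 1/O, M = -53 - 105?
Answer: 40754/65 ≈ 626.98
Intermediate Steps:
M = -158
t = -58 (t = -9 + (-54 - 40/(-8)) = -9 + (-54 - 40*(-⅛)) = -9 + (-54 + 5) = -9 - 49 = -58)
I(k, z) = -1/65 (I(k, z) = (⅕)/(-13) = (⅕)*(-1/13) = -1/65)
I(M, -124) - 57*(47 + t) = -1/65 - 57*(47 - 58) = -1/65 - 57*(-11) = -1/65 + 627 = 40754/65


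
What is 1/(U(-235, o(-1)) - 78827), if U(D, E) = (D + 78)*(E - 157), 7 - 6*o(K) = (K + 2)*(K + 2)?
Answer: -1/54335 ≈ -1.8404e-5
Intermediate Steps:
o(K) = 7/6 - (2 + K)²/6 (o(K) = 7/6 - (K + 2)*(K + 2)/6 = 7/6 - (2 + K)*(2 + K)/6 = 7/6 - (2 + K)²/6)
U(D, E) = (-157 + E)*(78 + D) (U(D, E) = (78 + D)*(-157 + E) = (-157 + E)*(78 + D))
1/(U(-235, o(-1)) - 78827) = 1/((-12246 - 157*(-235) + 78*(7/6 - (2 - 1)²/6) - 235*(7/6 - (2 - 1)²/6)) - 78827) = 1/((-12246 + 36895 + 78*(7/6 - ⅙*1²) - 235*(7/6 - ⅙*1²)) - 78827) = 1/((-12246 + 36895 + 78*(7/6 - ⅙*1) - 235*(7/6 - ⅙*1)) - 78827) = 1/((-12246 + 36895 + 78*(7/6 - ⅙) - 235*(7/6 - ⅙)) - 78827) = 1/((-12246 + 36895 + 78*1 - 235*1) - 78827) = 1/((-12246 + 36895 + 78 - 235) - 78827) = 1/(24492 - 78827) = 1/(-54335) = -1/54335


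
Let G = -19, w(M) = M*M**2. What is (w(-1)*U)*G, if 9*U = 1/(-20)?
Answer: -19/180 ≈ -0.10556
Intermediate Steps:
U = -1/180 (U = (1/9)/(-20) = (1/9)*(-1/20) = -1/180 ≈ -0.0055556)
w(M) = M**3
(w(-1)*U)*G = ((-1)**3*(-1/180))*(-19) = -1*(-1/180)*(-19) = (1/180)*(-19) = -19/180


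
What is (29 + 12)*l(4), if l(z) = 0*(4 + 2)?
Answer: 0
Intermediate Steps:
l(z) = 0 (l(z) = 0*6 = 0)
(29 + 12)*l(4) = (29 + 12)*0 = 41*0 = 0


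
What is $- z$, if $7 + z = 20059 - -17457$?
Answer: $-37509$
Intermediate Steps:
$z = 37509$ ($z = -7 + \left(20059 - -17457\right) = -7 + \left(20059 + 17457\right) = -7 + 37516 = 37509$)
$- z = \left(-1\right) 37509 = -37509$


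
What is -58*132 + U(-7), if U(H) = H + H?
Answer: -7670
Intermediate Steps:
U(H) = 2*H
-58*132 + U(-7) = -58*132 + 2*(-7) = -7656 - 14 = -7670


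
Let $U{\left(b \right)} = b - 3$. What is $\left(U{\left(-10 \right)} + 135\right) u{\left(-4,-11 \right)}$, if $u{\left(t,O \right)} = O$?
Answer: $-1342$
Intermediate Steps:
$U{\left(b \right)} = -3 + b$
$\left(U{\left(-10 \right)} + 135\right) u{\left(-4,-11 \right)} = \left(\left(-3 - 10\right) + 135\right) \left(-11\right) = \left(-13 + 135\right) \left(-11\right) = 122 \left(-11\right) = -1342$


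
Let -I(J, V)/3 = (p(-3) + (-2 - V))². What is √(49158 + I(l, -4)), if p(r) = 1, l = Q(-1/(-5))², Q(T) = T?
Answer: 3*√5459 ≈ 221.66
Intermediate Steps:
l = 1/25 (l = (-1/(-5))² = (-1*(-⅕))² = (⅕)² = 1/25 ≈ 0.040000)
I(J, V) = -3*(-1 - V)² (I(J, V) = -3*(1 + (-2 - V))² = -3*(-1 - V)²)
√(49158 + I(l, -4)) = √(49158 - 3*(1 - 4)²) = √(49158 - 3*(-3)²) = √(49158 - 3*9) = √(49158 - 27) = √49131 = 3*√5459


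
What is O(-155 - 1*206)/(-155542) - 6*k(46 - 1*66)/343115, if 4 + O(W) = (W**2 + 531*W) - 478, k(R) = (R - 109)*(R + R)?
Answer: 1640676866/5336879333 ≈ 0.30742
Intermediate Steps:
k(R) = 2*R*(-109 + R) (k(R) = (-109 + R)*(2*R) = 2*R*(-109 + R))
O(W) = -482 + W**2 + 531*W (O(W) = -4 + ((W**2 + 531*W) - 478) = -4 + (-478 + W**2 + 531*W) = -482 + W**2 + 531*W)
O(-155 - 1*206)/(-155542) - 6*k(46 - 1*66)/343115 = (-482 + (-155 - 1*206)**2 + 531*(-155 - 1*206))/(-155542) - 12*(46 - 1*66)*(-109 + (46 - 1*66))/343115 = (-482 + (-155 - 206)**2 + 531*(-155 - 206))*(-1/155542) - 12*(46 - 66)*(-109 + (46 - 66))*(1/343115) = (-482 + (-361)**2 + 531*(-361))*(-1/155542) - 12*(-20)*(-109 - 20)*(1/343115) = (-482 + 130321 - 191691)*(-1/155542) - 12*(-20)*(-129)*(1/343115) = -61852*(-1/155542) - 6*5160*(1/343115) = 30926/77771 - 30960*1/343115 = 30926/77771 - 6192/68623 = 1640676866/5336879333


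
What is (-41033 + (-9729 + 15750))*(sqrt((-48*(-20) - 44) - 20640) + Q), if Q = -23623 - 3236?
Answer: 940387308 - 70024*I*sqrt(4931) ≈ 9.4039e+8 - 4.9172e+6*I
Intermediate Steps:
Q = -26859
(-41033 + (-9729 + 15750))*(sqrt((-48*(-20) - 44) - 20640) + Q) = (-41033 + (-9729 + 15750))*(sqrt((-48*(-20) - 44) - 20640) - 26859) = (-41033 + 6021)*(sqrt((960 - 44) - 20640) - 26859) = -35012*(sqrt(916 - 20640) - 26859) = -35012*(sqrt(-19724) - 26859) = -35012*(2*I*sqrt(4931) - 26859) = -35012*(-26859 + 2*I*sqrt(4931)) = 940387308 - 70024*I*sqrt(4931)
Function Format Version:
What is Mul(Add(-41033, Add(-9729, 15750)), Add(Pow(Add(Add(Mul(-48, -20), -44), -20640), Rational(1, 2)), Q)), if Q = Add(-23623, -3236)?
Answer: Add(940387308, Mul(-70024, I, Pow(4931, Rational(1, 2)))) ≈ Add(9.4039e+8, Mul(-4.9172e+6, I))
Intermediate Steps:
Q = -26859
Mul(Add(-41033, Add(-9729, 15750)), Add(Pow(Add(Add(Mul(-48, -20), -44), -20640), Rational(1, 2)), Q)) = Mul(Add(-41033, Add(-9729, 15750)), Add(Pow(Add(Add(Mul(-48, -20), -44), -20640), Rational(1, 2)), -26859)) = Mul(Add(-41033, 6021), Add(Pow(Add(Add(960, -44), -20640), Rational(1, 2)), -26859)) = Mul(-35012, Add(Pow(Add(916, -20640), Rational(1, 2)), -26859)) = Mul(-35012, Add(Pow(-19724, Rational(1, 2)), -26859)) = Mul(-35012, Add(Mul(2, I, Pow(4931, Rational(1, 2))), -26859)) = Mul(-35012, Add(-26859, Mul(2, I, Pow(4931, Rational(1, 2))))) = Add(940387308, Mul(-70024, I, Pow(4931, Rational(1, 2))))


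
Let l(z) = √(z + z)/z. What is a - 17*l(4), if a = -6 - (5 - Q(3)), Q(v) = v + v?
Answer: -5 - 17*√2/2 ≈ -17.021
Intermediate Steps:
l(z) = √2/√z (l(z) = √(2*z)/z = (√2*√z)/z = √2/√z)
Q(v) = 2*v
a = -5 (a = -6 - (5 - 2*3) = -6 - (5 - 1*6) = -6 - (5 - 6) = -6 - 1*(-1) = -6 + 1 = -5)
a - 17*l(4) = -5 - 17*√2/√4 = -5 - 17*√2/2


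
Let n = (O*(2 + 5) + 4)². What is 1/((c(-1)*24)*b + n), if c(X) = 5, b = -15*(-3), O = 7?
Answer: 1/8209 ≈ 0.00012182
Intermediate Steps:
b = 45
n = 2809 (n = (7*(2 + 5) + 4)² = (7*7 + 4)² = (49 + 4)² = 53² = 2809)
1/((c(-1)*24)*b + n) = 1/((5*24)*45 + 2809) = 1/(120*45 + 2809) = 1/(5400 + 2809) = 1/8209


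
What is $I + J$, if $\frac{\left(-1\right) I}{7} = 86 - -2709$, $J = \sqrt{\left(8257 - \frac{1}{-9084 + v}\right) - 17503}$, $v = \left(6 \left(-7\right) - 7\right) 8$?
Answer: $-19565 + \frac{i \sqrt{207560160055}}{4738} \approx -19565.0 + 96.156 i$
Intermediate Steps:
$v = -392$ ($v = \left(-42 - 7\right) 8 = \left(-49\right) 8 = -392$)
$J = \frac{i \sqrt{207560160055}}{4738}$ ($J = \sqrt{\left(8257 - \frac{1}{-9084 - 392}\right) - 17503} = \sqrt{\left(8257 - \frac{1}{-9476}\right) - 17503} = \sqrt{\left(8257 - - \frac{1}{9476}\right) - 17503} = \sqrt{\left(8257 + \frac{1}{9476}\right) - 17503} = \sqrt{\frac{78243333}{9476} - 17503} = \sqrt{- \frac{87615095}{9476}} = \frac{i \sqrt{207560160055}}{4738} \approx 96.156 i$)
$I = -19565$ ($I = - 7 \left(86 - -2709\right) = - 7 \left(86 + 2709\right) = \left(-7\right) 2795 = -19565$)
$I + J = -19565 + \frac{i \sqrt{207560160055}}{4738}$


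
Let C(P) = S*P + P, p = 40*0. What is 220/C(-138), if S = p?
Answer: -110/69 ≈ -1.5942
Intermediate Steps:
p = 0
S = 0
C(P) = P (C(P) = 0*P + P = 0 + P = P)
220/C(-138) = 220/(-138) = 220*(-1/138) = -110/69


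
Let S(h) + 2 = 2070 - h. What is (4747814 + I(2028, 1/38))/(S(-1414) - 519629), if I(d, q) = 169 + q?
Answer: -180423355/19613586 ≈ -9.1989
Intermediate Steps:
S(h) = 2068 - h (S(h) = -2 + (2070 - h) = 2068 - h)
(4747814 + I(2028, 1/38))/(S(-1414) - 519629) = (4747814 + (169 + 1/38))/((2068 - 1*(-1414)) - 519629) = (4747814 + (169 + 1/38))/((2068 + 1414) - 519629) = (4747814 + 6423/38)/(3482 - 519629) = (180423355/38)/(-516147) = (180423355/38)*(-1/516147) = -180423355/19613586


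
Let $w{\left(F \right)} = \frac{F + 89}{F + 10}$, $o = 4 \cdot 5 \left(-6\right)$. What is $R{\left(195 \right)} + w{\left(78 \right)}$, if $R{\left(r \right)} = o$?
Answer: $- \frac{10393}{88} \approx -118.1$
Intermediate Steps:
$o = -120$ ($o = 20 \left(-6\right) = -120$)
$R{\left(r \right)} = -120$
$w{\left(F \right)} = \frac{89 + F}{10 + F}$
$R{\left(195 \right)} + w{\left(78 \right)} = -120 + \frac{89 + 78}{10 + 78} = -120 + \frac{1}{88} \cdot 167 = -120 + \frac{167}{88} = - \frac{10393}{88}$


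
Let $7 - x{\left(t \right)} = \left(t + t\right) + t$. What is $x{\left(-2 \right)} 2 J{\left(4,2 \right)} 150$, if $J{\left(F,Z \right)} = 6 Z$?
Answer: $46800$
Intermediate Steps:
$x{\left(t \right)} = 7 - 3 t$ ($x{\left(t \right)} = 7 - \left(\left(t + t\right) + t\right) = 7 - \left(2 t + t\right) = 7 - 3 t$)
$x{\left(-2 \right)} 2 J{\left(4,2 \right)} 150 = \left(7 - -6\right) 2 \cdot 6 \cdot 2 \cdot 150 = \left(7 + 6\right) 2 \cdot 12 \cdot 150 = 13 \cdot 2 \cdot 12 \cdot 150 = 26 \cdot 12 \cdot 150 = 312 \cdot 150 = 46800$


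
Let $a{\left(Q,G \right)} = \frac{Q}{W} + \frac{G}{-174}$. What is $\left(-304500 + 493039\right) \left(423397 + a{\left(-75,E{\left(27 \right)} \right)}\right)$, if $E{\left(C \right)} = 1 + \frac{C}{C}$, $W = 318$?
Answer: $\frac{736162752819767}{9222} \approx 7.9827 \cdot 10^{10}$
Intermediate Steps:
$E{\left(C \right)} = 2$ ($E{\left(C \right)} = 1 + 1 = 2$)
$a{\left(Q,G \right)} = - \frac{G}{174} + \frac{Q}{318}$ ($a{\left(Q,G \right)} = \frac{Q}{318} + \frac{G}{-174} = Q \frac{1}{318} + G \left(- \frac{1}{174}\right) = \frac{Q}{318} - \frac{G}{174} = - \frac{G}{174} + \frac{Q}{318}$)
$\left(-304500 + 493039\right) \left(423397 + a{\left(-75,E{\left(27 \right)} \right)}\right) = \left(-304500 + 493039\right) \left(423397 + \left(\left(- \frac{1}{174}\right) 2 + \frac{1}{318} \left(-75\right)\right)\right) = 188539 \left(423397 - \frac{2281}{9222}\right) = 188539 \cdot \frac{3904564853}{9222} = \frac{736162752819767}{9222}$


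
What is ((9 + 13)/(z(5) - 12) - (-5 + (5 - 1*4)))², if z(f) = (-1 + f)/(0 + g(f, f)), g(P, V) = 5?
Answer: 3249/784 ≈ 4.1441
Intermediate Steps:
z(f) = -⅕ + f/5 (z(f) = (-1 + f)/(0 + 5) = (-1 + f)/5 = (-1 + f)*(⅕) = -⅕ + f/5)
((9 + 13)/(z(5) - 12) - (-5 + (5 - 1*4)))² = ((9 + 13)/((-⅕ + (⅕)*5) - 12) - (-5 + (5 - 1*4)))² = (22/((-⅕ + 1) - 12) - (-5 + (5 - 4)))² = (22/(⅘ - 12) - (-5 + 1))² = (22/(-56/5) - 1*(-4))² = (22*(-5/56) + 4)² = (-55/28 + 4)² = (57/28)² = 3249/784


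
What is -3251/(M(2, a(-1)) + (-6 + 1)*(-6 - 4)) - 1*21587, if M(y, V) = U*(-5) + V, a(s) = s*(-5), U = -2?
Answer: -1406406/65 ≈ -21637.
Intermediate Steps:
a(s) = -5*s
M(y, V) = 10 + V (M(y, V) = -2*(-5) + V = 10 + V)
-3251/(M(2, a(-1)) + (-6 + 1)*(-6 - 4)) - 1*21587 = -3251/((10 - 5*(-1)) + (-6 + 1)*(-6 - 4)) - 1*21587 = -3251/((10 + 5) - 5*(-10)) - 21587 = -3251/(15 + 50) - 21587 = -3251/65 - 21587 = -1406406/65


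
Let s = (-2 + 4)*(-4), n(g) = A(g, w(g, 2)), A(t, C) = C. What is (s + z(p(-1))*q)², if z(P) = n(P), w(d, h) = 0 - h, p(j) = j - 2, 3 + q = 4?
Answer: 100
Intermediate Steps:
q = 1 (q = -3 + 4 = 1)
p(j) = -2 + j
w(d, h) = -h
n(g) = -2 (n(g) = -1*2 = -2)
z(P) = -2
s = -8 (s = 2*(-4) = -8)
(s + z(p(-1))*q)² = (-8 - 2*1)² = (-8 - 2)² = (-10)² = 100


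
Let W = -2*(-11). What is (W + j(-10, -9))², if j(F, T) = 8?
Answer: 900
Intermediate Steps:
W = 22
(W + j(-10, -9))² = (22 + 8)² = 30² = 900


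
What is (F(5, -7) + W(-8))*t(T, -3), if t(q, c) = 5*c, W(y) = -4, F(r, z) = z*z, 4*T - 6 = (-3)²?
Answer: -675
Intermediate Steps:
T = 15/4 (T = 3/2 + (¼)*(-3)² = 3/2 + (¼)*9 = 3/2 + 9/4 = 15/4 ≈ 3.7500)
F(r, z) = z²
(F(5, -7) + W(-8))*t(T, -3) = ((-7)² - 4)*(5*(-3)) = (49 - 4)*(-15) = 45*(-15) = -675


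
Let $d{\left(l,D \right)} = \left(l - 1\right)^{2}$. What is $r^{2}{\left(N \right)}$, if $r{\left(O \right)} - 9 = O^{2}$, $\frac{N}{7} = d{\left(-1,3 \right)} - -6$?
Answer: $24098281$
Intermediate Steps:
$d{\left(l,D \right)} = \left(-1 + l\right)^{2}$
$N = 70$ ($N = 7 \left(\left(-1 - 1\right)^{2} - -6\right) = 7 \left(\left(-2\right)^{2} + 6\right) = 7 \left(4 + 6\right) = 7 \cdot 10 = 70$)
$r{\left(O \right)} = 9 + O^{2}$
$r^{2}{\left(N \right)} = \left(9 + 70^{2}\right)^{2} = \left(9 + 4900\right)^{2} = 4909^{2} = 24098281$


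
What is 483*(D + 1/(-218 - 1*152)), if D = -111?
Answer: -19837293/370 ≈ -53614.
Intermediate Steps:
483*(D + 1/(-218 - 1*152)) = 483*(-111 + 1/(-218 - 1*152)) = 483*(-111 + 1/(-218 - 152)) = 483*(-111 + 1/(-370)) = 483*(-111 - 1/370) = 483*(-41071/370) = -19837293/370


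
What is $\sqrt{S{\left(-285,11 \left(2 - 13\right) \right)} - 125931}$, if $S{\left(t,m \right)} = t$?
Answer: $6 i \sqrt{3506} \approx 355.27 i$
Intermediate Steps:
$\sqrt{S{\left(-285,11 \left(2 - 13\right) \right)} - 125931} = \sqrt{-285 - 125931} = \sqrt{-126216} = 6 i \sqrt{3506}$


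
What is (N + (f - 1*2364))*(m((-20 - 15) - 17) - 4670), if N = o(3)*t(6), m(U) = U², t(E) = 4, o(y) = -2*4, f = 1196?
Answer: 2359200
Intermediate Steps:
o(y) = -8
N = -32 (N = -8*4 = -32)
(N + (f - 1*2364))*(m((-20 - 15) - 17) - 4670) = (-32 + (1196 - 1*2364))*(((-20 - 15) - 17)² - 4670) = (-32 + (1196 - 2364))*((-35 - 17)² - 4670) = (-32 - 1168)*((-52)² - 4670) = -1200*(2704 - 4670) = -1200*(-1966) = 2359200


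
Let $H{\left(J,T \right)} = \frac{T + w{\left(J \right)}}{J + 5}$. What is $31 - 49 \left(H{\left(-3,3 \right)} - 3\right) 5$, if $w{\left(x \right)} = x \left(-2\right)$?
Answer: $- \frac{673}{2} \approx -336.5$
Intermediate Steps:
$w{\left(x \right)} = - 2 x$
$H{\left(J,T \right)} = \frac{T - 2 J}{5 + J}$ ($H{\left(J,T \right)} = \frac{T - 2 J}{J + 5} = \frac{T - 2 J}{5 + J}$)
$31 - 49 \left(H{\left(-3,3 \right)} - 3\right) 5 = 31 - 49 \left(\frac{3 - -6}{5 - 3} - 3\right) 5 = 31 - 49 \left(\frac{3 + 6}{2} - 3\right) 5 = 31 - 49 \left(\frac{1}{2} \cdot 9 - 3\right) 5 = 31 - 49 \left(\frac{9}{2} - 3\right) 5 = 31 - 49 \cdot \frac{3}{2} \cdot 5 = 31 - \frac{735}{2} = - \frac{673}{2}$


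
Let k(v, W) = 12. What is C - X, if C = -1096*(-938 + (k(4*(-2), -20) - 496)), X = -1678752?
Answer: 3237264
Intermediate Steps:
C = 1558512 (C = -1096*(-938 + (12 - 496)) = -1096*(-938 - 484) = -1096*(-1422) = 1558512)
C - X = 1558512 - 1*(-1678752) = 1558512 + 1678752 = 3237264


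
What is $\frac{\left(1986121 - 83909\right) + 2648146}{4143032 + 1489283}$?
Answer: $\frac{4550358}{5632315} \approx 0.8079$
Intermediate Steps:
$\frac{\left(1986121 - 83909\right) + 2648146}{4143032 + 1489283} = \frac{\left(1986121 - 83909\right) + 2648146}{5632315} = \left(1902212 + 2648146\right) \frac{1}{5632315} = 4550358 \cdot \frac{1}{5632315} = \frac{4550358}{5632315}$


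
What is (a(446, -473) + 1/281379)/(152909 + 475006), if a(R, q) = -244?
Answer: -13731295/35336418957 ≈ -0.00038859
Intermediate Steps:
(a(446, -473) + 1/281379)/(152909 + 475006) = (-244 + 1/281379)/(152909 + 475006) = (-244 + 1/281379)/627915 = -68656475/281379*1/627915 = -13731295/35336418957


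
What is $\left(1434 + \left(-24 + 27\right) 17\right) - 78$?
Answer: $1407$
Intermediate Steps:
$\left(1434 + \left(-24 + 27\right) 17\right) - 78 = \left(1434 + 3 \cdot 17\right) - 78 = \left(1434 + 51\right) - 78 = 1485 - 78 = 1407$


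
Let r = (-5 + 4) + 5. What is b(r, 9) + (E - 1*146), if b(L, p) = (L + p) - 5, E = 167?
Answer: 29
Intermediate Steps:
r = 4 (r = -1 + 5 = 4)
b(L, p) = -5 + L + p
b(r, 9) + (E - 1*146) = (-5 + 4 + 9) + (167 - 1*146) = 8 + (167 - 146) = 8 + 21 = 29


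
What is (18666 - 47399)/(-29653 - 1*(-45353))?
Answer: -28733/15700 ≈ -1.8301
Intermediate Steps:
(18666 - 47399)/(-29653 - 1*(-45353)) = -28733/(-29653 + 45353) = -28733/15700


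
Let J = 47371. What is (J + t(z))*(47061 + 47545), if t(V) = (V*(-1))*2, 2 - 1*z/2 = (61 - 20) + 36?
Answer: 4509962626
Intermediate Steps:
z = -150 (z = 4 - 2*((61 - 20) + 36) = 4 - 2*(41 + 36) = 4 - 2*77 = 4 - 154 = -150)
t(V) = -2*V (t(V) = -V*2 = -2*V)
(J + t(z))*(47061 + 47545) = (47371 - 2*(-150))*(47061 + 47545) = (47371 + 300)*94606 = 47671*94606 = 4509962626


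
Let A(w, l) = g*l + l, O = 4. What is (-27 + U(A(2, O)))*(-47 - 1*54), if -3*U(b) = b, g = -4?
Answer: 2323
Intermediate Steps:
A(w, l) = -3*l (A(w, l) = -4*l + l = -3*l)
U(b) = -b/3
(-27 + U(A(2, O)))*(-47 - 1*54) = (-27 - (-1)*4)*(-47 - 1*54) = (-27 - ⅓*(-12))*(-47 - 54) = (-27 + 4)*(-101) = -23*(-101) = 2323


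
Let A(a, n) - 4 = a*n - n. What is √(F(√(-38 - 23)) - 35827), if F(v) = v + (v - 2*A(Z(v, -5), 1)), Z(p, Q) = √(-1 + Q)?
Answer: √(-35833 - 2*I*√6 + 2*I*√61) ≈ 0.028 + 189.3*I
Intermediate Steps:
A(a, n) = 4 - n + a*n (A(a, n) = 4 + (a*n - n) = 4 + (-n + a*n) = 4 - n + a*n)
F(v) = -6 + 2*v - 2*I*√6 (F(v) = v + (v - 2*(4 - 1*1 + √(-1 - 5)*1)) = v + (v - 2*(4 - 1 + √(-6)*1)) = v + (v - 2*(4 - 1 + (I*√6)*1)) = v + (v - 2*(4 - 1 + I*√6)) = v + (v - 2*(3 + I*√6)) = v + (v + (-6 - 2*I*√6)) = v + (-6 + v - 2*I*√6) = -6 + 2*v - 2*I*√6)
√(F(√(-38 - 23)) - 35827) = √((-6 + 2*√(-38 - 23) - 2*I*√6) - 35827) = √((-6 + 2*√(-61) - 2*I*√6) - 35827) = √((-6 + 2*(I*√61) - 2*I*√6) - 35827) = √((-6 + 2*I*√61 - 2*I*√6) - 35827) = √((-6 - 2*I*√6 + 2*I*√61) - 35827) = √(-35833 - 2*I*√6 + 2*I*√61)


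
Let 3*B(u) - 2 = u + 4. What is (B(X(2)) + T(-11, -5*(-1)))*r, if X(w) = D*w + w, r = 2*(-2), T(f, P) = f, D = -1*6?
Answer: 148/3 ≈ 49.333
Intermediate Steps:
D = -6
r = -4
X(w) = -5*w (X(w) = -6*w + w = -5*w)
B(u) = 2 + u/3 (B(u) = ⅔ + (u + 4)/3 = ⅔ + (4 + u)/3 = ⅔ + (4/3 + u/3) = 2 + u/3)
(B(X(2)) + T(-11, -5*(-1)))*r = ((2 + (-5*2)/3) - 11)*(-4) = ((2 + (⅓)*(-10)) - 11)*(-4) = ((2 - 10/3) - 11)*(-4) = (-4/3 - 11)*(-4) = -37/3*(-4) = 148/3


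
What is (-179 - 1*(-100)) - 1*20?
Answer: -99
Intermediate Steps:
(-179 - 1*(-100)) - 1*20 = (-179 + 100) - 20 = -79 - 20 = -99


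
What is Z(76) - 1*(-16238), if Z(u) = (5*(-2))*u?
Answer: 15478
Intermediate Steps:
Z(u) = -10*u
Z(76) - 1*(-16238) = -10*76 - 1*(-16238) = -760 + 16238 = 15478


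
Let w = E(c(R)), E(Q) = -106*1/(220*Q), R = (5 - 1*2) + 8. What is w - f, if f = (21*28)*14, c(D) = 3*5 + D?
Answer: -23543573/2860 ≈ -8232.0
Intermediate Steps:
R = 11 (R = (5 - 2) + 8 = 3 + 8 = 11)
c(D) = 15 + D
E(Q) = -53/(110*Q)
w = -53/2860 (w = -53/(110*(15 + 11)) = -53/110/26 = -53/110*1/26 = -53/2860 ≈ -0.018531)
f = 8232 (f = 588*14 = 8232)
w - f = -53/2860 - 1*8232 = -53/2860 - 8232 = -23543573/2860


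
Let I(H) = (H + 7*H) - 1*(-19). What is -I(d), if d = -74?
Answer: 573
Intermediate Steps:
I(H) = 19 + 8*H (I(H) = 8*H + 19 = 19 + 8*H)
-I(d) = -(19 + 8*(-74)) = -(19 - 592) = -1*(-573) = 573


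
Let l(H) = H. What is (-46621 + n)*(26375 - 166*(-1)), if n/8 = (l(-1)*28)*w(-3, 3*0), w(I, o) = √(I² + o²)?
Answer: -1255203513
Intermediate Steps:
n = -672 (n = 8*((-1*28)*√((-3)² + (3*0)²)) = 8*(-28*√(9 + 0²)) = 8*(-28*√(9 + 0)) = 8*(-28*√9) = 8*(-28*3) = 8*(-84) = -672)
(-46621 + n)*(26375 - 166*(-1)) = (-46621 - 672)*(26375 - 166*(-1)) = -47293*(26375 + 166) = -47293*26541 = -1255203513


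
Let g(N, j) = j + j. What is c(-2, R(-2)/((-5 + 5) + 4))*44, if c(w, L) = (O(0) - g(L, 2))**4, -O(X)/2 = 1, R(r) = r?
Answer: 57024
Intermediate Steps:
g(N, j) = 2*j
O(X) = -2 (O(X) = -2*1 = -2)
c(w, L) = 1296 (c(w, L) = (-2 - 2*2)**4 = (-2 - 1*4)**4 = (-2 - 4)**4 = (-6)**4 = 1296)
c(-2, R(-2)/((-5 + 5) + 4))*44 = 1296*44 = 57024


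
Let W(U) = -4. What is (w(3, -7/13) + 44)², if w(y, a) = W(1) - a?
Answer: 277729/169 ≈ 1643.4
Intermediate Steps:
w(y, a) = -4 - a
(w(3, -7/13) + 44)² = ((-4 - (-7)/13) + 44)² = ((-4 - 1*(-7/13)) + 44)² = ((-4 + 7/13) + 44)² = (-45/13 + 44)² = (527/13)² = 277729/169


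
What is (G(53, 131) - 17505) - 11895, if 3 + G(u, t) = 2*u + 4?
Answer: -29293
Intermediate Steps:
G(u, t) = 1 + 2*u (G(u, t) = -3 + (2*u + 4) = -3 + (4 + 2*u) = 1 + 2*u)
(G(53, 131) - 17505) - 11895 = ((1 + 2*53) - 17505) - 11895 = ((1 + 106) - 17505) - 11895 = (107 - 17505) - 11895 = -17398 - 11895 = -29293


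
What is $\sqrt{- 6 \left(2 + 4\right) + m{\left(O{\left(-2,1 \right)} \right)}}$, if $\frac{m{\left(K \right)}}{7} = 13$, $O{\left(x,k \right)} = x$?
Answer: $\sqrt{55} \approx 7.4162$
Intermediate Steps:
$m{\left(K \right)} = 91$ ($m{\left(K \right)} = 7 \cdot 13 = 91$)
$\sqrt{- 6 \left(2 + 4\right) + m{\left(O{\left(-2,1 \right)} \right)}} = \sqrt{- 6 \left(2 + 4\right) + 91} = \sqrt{\left(-6\right) 6 + 91} = \sqrt{-36 + 91} = \sqrt{55}$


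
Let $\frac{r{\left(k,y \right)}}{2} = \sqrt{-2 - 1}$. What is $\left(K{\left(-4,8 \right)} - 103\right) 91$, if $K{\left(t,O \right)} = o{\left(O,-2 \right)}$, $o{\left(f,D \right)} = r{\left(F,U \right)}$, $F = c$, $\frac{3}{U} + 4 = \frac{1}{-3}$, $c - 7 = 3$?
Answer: $-9373 + 182 i \sqrt{3} \approx -9373.0 + 315.23 i$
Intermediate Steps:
$c = 10$ ($c = 7 + 3 = 10$)
$U = - \frac{9}{13}$ ($U = \frac{3}{-4 + \frac{1}{-3}} = \frac{3}{-4 - \frac{1}{3}} = \frac{3}{- \frac{13}{3}} = 3 \left(- \frac{3}{13}\right) = - \frac{9}{13} \approx -0.69231$)
$F = 10$
$r{\left(k,y \right)} = 2 i \sqrt{3}$ ($r{\left(k,y \right)} = 2 \sqrt{-2 - 1} = 2 \sqrt{-3} = 2 i \sqrt{3}$)
$o{\left(f,D \right)} = 2 i \sqrt{3}$
$K{\left(t,O \right)} = 2 i \sqrt{3}$
$\left(K{\left(-4,8 \right)} - 103\right) 91 = \left(2 i \sqrt{3} - 103\right) 91 = \left(-103 + 2 i \sqrt{3}\right) 91 = -9373 + 182 i \sqrt{3}$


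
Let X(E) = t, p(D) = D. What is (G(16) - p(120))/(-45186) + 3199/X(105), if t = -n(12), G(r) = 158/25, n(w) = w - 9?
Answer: -602290304/564825 ≈ -1066.3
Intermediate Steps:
n(w) = -9 + w
G(r) = 158/25 (G(r) = 158*(1/25) = 158/25)
t = -3 (t = -(-9 + 12) = -1*3 = -3)
X(E) = -3
(G(16) - p(120))/(-45186) + 3199/X(105) = (158/25 - 1*120)/(-45186) + 3199/(-3) = (158/25 - 120)*(-1/45186) + 3199*(-⅓) = -2842/25*(-1/45186) - 3199/3 = 1421/564825 - 3199/3 = -602290304/564825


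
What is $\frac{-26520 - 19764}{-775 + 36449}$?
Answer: $- \frac{23142}{17837} \approx -1.2974$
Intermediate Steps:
$\frac{-26520 - 19764}{-775 + 36449} = - \frac{46284}{35674} = \left(-46284\right) \frac{1}{35674} = - \frac{23142}{17837}$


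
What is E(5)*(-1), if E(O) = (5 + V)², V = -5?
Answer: 0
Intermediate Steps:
E(O) = 0 (E(O) = (5 - 5)² = 0² = 0)
E(5)*(-1) = 0*(-1) = 0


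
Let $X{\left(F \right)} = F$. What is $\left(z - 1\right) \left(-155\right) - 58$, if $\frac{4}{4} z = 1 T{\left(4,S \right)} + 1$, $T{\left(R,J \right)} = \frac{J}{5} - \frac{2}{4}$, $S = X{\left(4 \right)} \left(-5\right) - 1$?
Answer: $\frac{1341}{2} \approx 670.5$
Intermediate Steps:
$S = -21$ ($S = 4 \left(-5\right) - 1 = -20 - 1 = -21$)
$T{\left(R,J \right)} = - \frac{1}{2} + \frac{J}{5}$ ($T{\left(R,J \right)} = J \frac{1}{5} - \frac{1}{2} = \frac{J}{5} - \frac{1}{2} = - \frac{1}{2} + \frac{J}{5}$)
$z = - \frac{37}{10}$ ($z = 1 \left(- \frac{1}{2} + \frac{1}{5} \left(-21\right)\right) + 1 = 1 \left(- \frac{1}{2} - \frac{21}{5}\right) + 1 = 1 \left(- \frac{47}{10}\right) + 1 = - \frac{47}{10} + 1 = - \frac{37}{10} \approx -3.7$)
$\left(z - 1\right) \left(-155\right) - 58 = \left(- \frac{37}{10} - 1\right) \left(-155\right) - 58 = \left(- \frac{47}{10}\right) \left(-155\right) - 58 = \frac{1457}{2} - 58 = \frac{1341}{2}$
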